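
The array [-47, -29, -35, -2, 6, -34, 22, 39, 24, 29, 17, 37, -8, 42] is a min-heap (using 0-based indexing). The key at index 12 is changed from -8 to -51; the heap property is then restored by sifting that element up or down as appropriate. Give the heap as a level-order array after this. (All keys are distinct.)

set index 12 from -8 to -51 → [-47, -29, -35, -2, 6, -34, 22, 39, 24, 29, 17, 37, -51, 42]
-51 < parent -34 at index 5, swap → [-47, -29, -35, -2, 6, -51, 22, 39, 24, 29, 17, 37, -34, 42]
-51 < parent -35 at index 2, swap → [-47, -29, -51, -2, 6, -35, 22, 39, 24, 29, 17, 37, -34, 42]
-51 < parent -47 at index 0, swap → [-51, -29, -47, -2, 6, -35, 22, 39, 24, 29, 17, 37, -34, 42]

[-51, -29, -47, -2, 6, -35, 22, 39, 24, 29, 17, 37, -34, 42]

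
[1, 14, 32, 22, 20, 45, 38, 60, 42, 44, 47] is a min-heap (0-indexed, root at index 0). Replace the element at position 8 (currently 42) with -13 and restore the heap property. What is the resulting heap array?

[-13, 1, 32, 14, 20, 45, 38, 60, 22, 44, 47]

set index 8 from 42 to -13 → [1, 14, 32, 22, 20, 45, 38, 60, -13, 44, 47]
-13 < parent 22 at index 3, swap → [1, 14, 32, -13, 20, 45, 38, 60, 22, 44, 47]
-13 < parent 14 at index 1, swap → [1, -13, 32, 14, 20, 45, 38, 60, 22, 44, 47]
-13 < parent 1 at index 0, swap → [-13, 1, 32, 14, 20, 45, 38, 60, 22, 44, 47]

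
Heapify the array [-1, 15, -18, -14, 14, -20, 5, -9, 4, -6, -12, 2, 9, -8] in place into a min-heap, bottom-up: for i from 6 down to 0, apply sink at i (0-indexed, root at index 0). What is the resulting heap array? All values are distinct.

[-20, -14, -18, -9, -12, -1, -8, 15, 4, -6, 14, 2, 9, 5]

sift down from index 6:
  5 vs only child -8 at index 13, swap → [-1, 15, -18, -14, 14, -20, -8, -9, 4, -6, -12, 2, 9, 5]
sift down from index 5: already satisfies heap property
sift down from index 4:
  14 vs smaller child -12 at index 10, swap → [-1, 15, -18, -14, -12, -20, -8, -9, 4, -6, 14, 2, 9, 5]
sift down from index 3: already satisfies heap property
sift down from index 2:
  -18 vs smaller child -20 at index 5, swap → [-1, 15, -20, -14, -12, -18, -8, -9, 4, -6, 14, 2, 9, 5]
sift down from index 1:
  15 vs smaller child -14 at index 3, swap → [-1, -14, -20, 15, -12, -18, -8, -9, 4, -6, 14, 2, 9, 5]
  15 vs smaller child -9 at index 7, swap → [-1, -14, -20, -9, -12, -18, -8, 15, 4, -6, 14, 2, 9, 5]
sift down from index 0:
  -1 vs smaller child -20 at index 2, swap → [-20, -14, -1, -9, -12, -18, -8, 15, 4, -6, 14, 2, 9, 5]
  -1 vs smaller child -18 at index 5, swap → [-20, -14, -18, -9, -12, -1, -8, 15, 4, -6, 14, 2, 9, 5]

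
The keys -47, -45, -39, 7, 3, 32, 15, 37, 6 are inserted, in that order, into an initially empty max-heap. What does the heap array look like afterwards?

Insert -47:
  append -47 at index 0 → [-47] (no swap needed)
Insert -45:
  append -45 at index 1 → [-47, -45]
  -45 > parent -47 at index 0, swap → [-45, -47]
Insert -39:
  append -39 at index 2 → [-45, -47, -39]
  -39 > parent -45 at index 0, swap → [-39, -47, -45]
Insert 7:
  append 7 at index 3 → [-39, -47, -45, 7]
  7 > parent -47 at index 1, swap → [-39, 7, -45, -47]
  7 > parent -39 at index 0, swap → [7, -39, -45, -47]
Insert 3:
  append 3 at index 4 → [7, -39, -45, -47, 3]
  3 > parent -39 at index 1, swap → [7, 3, -45, -47, -39]
Insert 32:
  append 32 at index 5 → [7, 3, -45, -47, -39, 32]
  32 > parent -45 at index 2, swap → [7, 3, 32, -47, -39, -45]
  32 > parent 7 at index 0, swap → [32, 3, 7, -47, -39, -45]
Insert 15:
  append 15 at index 6 → [32, 3, 7, -47, -39, -45, 15]
  15 > parent 7 at index 2, swap → [32, 3, 15, -47, -39, -45, 7]
Insert 37:
  append 37 at index 7 → [32, 3, 15, -47, -39, -45, 7, 37]
  37 > parent -47 at index 3, swap → [32, 3, 15, 37, -39, -45, 7, -47]
  37 > parent 3 at index 1, swap → [32, 37, 15, 3, -39, -45, 7, -47]
  37 > parent 32 at index 0, swap → [37, 32, 15, 3, -39, -45, 7, -47]
Insert 6:
  append 6 at index 8 → [37, 32, 15, 3, -39, -45, 7, -47, 6]
  6 > parent 3 at index 3, swap → [37, 32, 15, 6, -39, -45, 7, -47, 3]

[37, 32, 15, 6, -39, -45, 7, -47, 3]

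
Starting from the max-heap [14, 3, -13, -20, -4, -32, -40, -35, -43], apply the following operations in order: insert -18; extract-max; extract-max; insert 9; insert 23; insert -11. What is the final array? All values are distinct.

[23, 9, -13, -18, -4, -32, -40, -35, -20, -43, -11]

insert -18:
  append -18 at index 9 → [14, 3, -13, -20, -4, -32, -40, -35, -43, -18] (no swap needed)
extract-max → returns 14:
  remove root 14; move last element -18 to root → [-18, 3, -13, -20, -4, -32, -40, -35, -43]
  -18 vs larger child 3 at index 1, swap → [3, -18, -13, -20, -4, -32, -40, -35, -43]
  -18 vs larger child -4 at index 4, swap → [3, -4, -13, -20, -18, -32, -40, -35, -43]
extract-max → returns 3:
  remove root 3; move last element -43 to root → [-43, -4, -13, -20, -18, -32, -40, -35]
  -43 vs larger child -4 at index 1, swap → [-4, -43, -13, -20, -18, -32, -40, -35]
  -43 vs larger child -18 at index 4, swap → [-4, -18, -13, -20, -43, -32, -40, -35]
insert 9:
  append 9 at index 8 → [-4, -18, -13, -20, -43, -32, -40, -35, 9]
  9 > parent -20 at index 3, swap → [-4, -18, -13, 9, -43, -32, -40, -35, -20]
  9 > parent -18 at index 1, swap → [-4, 9, -13, -18, -43, -32, -40, -35, -20]
  9 > parent -4 at index 0, swap → [9, -4, -13, -18, -43, -32, -40, -35, -20]
insert 23:
  append 23 at index 9 → [9, -4, -13, -18, -43, -32, -40, -35, -20, 23]
  23 > parent -43 at index 4, swap → [9, -4, -13, -18, 23, -32, -40, -35, -20, -43]
  23 > parent -4 at index 1, swap → [9, 23, -13, -18, -4, -32, -40, -35, -20, -43]
  23 > parent 9 at index 0, swap → [23, 9, -13, -18, -4, -32, -40, -35, -20, -43]
insert -11:
  append -11 at index 10 → [23, 9, -13, -18, -4, -32, -40, -35, -20, -43, -11] (no swap needed)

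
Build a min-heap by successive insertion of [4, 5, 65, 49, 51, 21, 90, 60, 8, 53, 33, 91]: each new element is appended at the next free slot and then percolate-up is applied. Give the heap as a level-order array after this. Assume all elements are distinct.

Insert 4:
  append 4 at index 0 → [4] (no swap needed)
Insert 5:
  append 5 at index 1 → [4, 5] (no swap needed)
Insert 65:
  append 65 at index 2 → [4, 5, 65] (no swap needed)
Insert 49:
  append 49 at index 3 → [4, 5, 65, 49] (no swap needed)
Insert 51:
  append 51 at index 4 → [4, 5, 65, 49, 51] (no swap needed)
Insert 21:
  append 21 at index 5 → [4, 5, 65, 49, 51, 21]
  21 < parent 65 at index 2, swap → [4, 5, 21, 49, 51, 65]
Insert 90:
  append 90 at index 6 → [4, 5, 21, 49, 51, 65, 90] (no swap needed)
Insert 60:
  append 60 at index 7 → [4, 5, 21, 49, 51, 65, 90, 60] (no swap needed)
Insert 8:
  append 8 at index 8 → [4, 5, 21, 49, 51, 65, 90, 60, 8]
  8 < parent 49 at index 3, swap → [4, 5, 21, 8, 51, 65, 90, 60, 49]
Insert 53:
  append 53 at index 9 → [4, 5, 21, 8, 51, 65, 90, 60, 49, 53] (no swap needed)
Insert 33:
  append 33 at index 10 → [4, 5, 21, 8, 51, 65, 90, 60, 49, 53, 33]
  33 < parent 51 at index 4, swap → [4, 5, 21, 8, 33, 65, 90, 60, 49, 53, 51]
Insert 91:
  append 91 at index 11 → [4, 5, 21, 8, 33, 65, 90, 60, 49, 53, 51, 91] (no swap needed)

[4, 5, 21, 8, 33, 65, 90, 60, 49, 53, 51, 91]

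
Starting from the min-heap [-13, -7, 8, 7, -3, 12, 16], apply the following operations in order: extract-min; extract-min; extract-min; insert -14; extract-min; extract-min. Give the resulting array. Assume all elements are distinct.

[8, 12, 16]

extract-min → returns -13:
  remove root -13; move last element 16 to root → [16, -7, 8, 7, -3, 12]
  16 vs smaller child -7 at index 1, swap → [-7, 16, 8, 7, -3, 12]
  16 vs smaller child -3 at index 4, swap → [-7, -3, 8, 7, 16, 12]
extract-min → returns -7:
  remove root -7; move last element 12 to root → [12, -3, 8, 7, 16]
  12 vs smaller child -3 at index 1, swap → [-3, 12, 8, 7, 16]
  12 vs smaller child 7 at index 3, swap → [-3, 7, 8, 12, 16]
extract-min → returns -3:
  remove root -3; move last element 16 to root → [16, 7, 8, 12]
  16 vs smaller child 7 at index 1, swap → [7, 16, 8, 12]
  16 vs only child 12 at index 3, swap → [7, 12, 8, 16]
insert -14:
  append -14 at index 4 → [7, 12, 8, 16, -14]
  -14 < parent 12 at index 1, swap → [7, -14, 8, 16, 12]
  -14 < parent 7 at index 0, swap → [-14, 7, 8, 16, 12]
extract-min → returns -14:
  remove root -14; move last element 12 to root → [12, 7, 8, 16]
  12 vs smaller child 7 at index 1, swap → [7, 12, 8, 16]
extract-min → returns 7:
  remove root 7; move last element 16 to root → [16, 12, 8]
  16 vs smaller child 8 at index 2, swap → [8, 12, 16]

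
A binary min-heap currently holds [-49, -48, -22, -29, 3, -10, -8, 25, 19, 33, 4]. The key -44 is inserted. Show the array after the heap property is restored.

[-49, -48, -44, -29, 3, -22, -8, 25, 19, 33, 4, -10]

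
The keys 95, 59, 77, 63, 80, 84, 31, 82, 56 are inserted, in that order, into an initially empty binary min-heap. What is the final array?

[31, 56, 59, 63, 80, 84, 77, 95, 82]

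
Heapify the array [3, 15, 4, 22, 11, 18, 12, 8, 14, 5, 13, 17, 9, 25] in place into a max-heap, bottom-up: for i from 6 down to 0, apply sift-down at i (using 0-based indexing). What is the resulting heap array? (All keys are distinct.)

[25, 22, 18, 15, 13, 17, 12, 8, 14, 5, 11, 3, 9, 4]

sift down from index 6:
  12 vs only child 25 at index 13, swap → [3, 15, 4, 22, 11, 18, 25, 8, 14, 5, 13, 17, 9, 12]
sift down from index 5: already satisfies heap property
sift down from index 4:
  11 vs larger child 13 at index 10, swap → [3, 15, 4, 22, 13, 18, 25, 8, 14, 5, 11, 17, 9, 12]
sift down from index 3: already satisfies heap property
sift down from index 2:
  4 vs larger child 25 at index 6, swap → [3, 15, 25, 22, 13, 18, 4, 8, 14, 5, 11, 17, 9, 12]
  4 vs only child 12 at index 13, swap → [3, 15, 25, 22, 13, 18, 12, 8, 14, 5, 11, 17, 9, 4]
sift down from index 1:
  15 vs larger child 22 at index 3, swap → [3, 22, 25, 15, 13, 18, 12, 8, 14, 5, 11, 17, 9, 4]
sift down from index 0:
  3 vs larger child 25 at index 2, swap → [25, 22, 3, 15, 13, 18, 12, 8, 14, 5, 11, 17, 9, 4]
  3 vs larger child 18 at index 5, swap → [25, 22, 18, 15, 13, 3, 12, 8, 14, 5, 11, 17, 9, 4]
  3 vs larger child 17 at index 11, swap → [25, 22, 18, 15, 13, 17, 12, 8, 14, 5, 11, 3, 9, 4]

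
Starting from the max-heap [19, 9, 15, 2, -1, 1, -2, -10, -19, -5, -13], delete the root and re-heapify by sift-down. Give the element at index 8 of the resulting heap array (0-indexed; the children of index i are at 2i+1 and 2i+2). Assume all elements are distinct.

-19

remove root 19; move last element -13 to root → [-13, 9, 15, 2, -1, 1, -2, -10, -19, -5]
-13 vs larger child 15 at index 2, swap → [15, 9, -13, 2, -1, 1, -2, -10, -19, -5]
-13 vs larger child 1 at index 5, swap → [15, 9, 1, 2, -1, -13, -2, -10, -19, -5]
resulting array: [15, 9, 1, 2, -1, -13, -2, -10, -19, -5]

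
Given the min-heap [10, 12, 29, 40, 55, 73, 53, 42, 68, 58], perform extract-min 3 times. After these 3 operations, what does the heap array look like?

[40, 42, 53, 58, 55, 73, 68]

extract-min #1 returns 10:
  remove root 10; move last element 58 to root → [58, 12, 29, 40, 55, 73, 53, 42, 68]
  58 vs smaller child 12 at index 1, swap → [12, 58, 29, 40, 55, 73, 53, 42, 68]
  58 vs smaller child 40 at index 3, swap → [12, 40, 29, 58, 55, 73, 53, 42, 68]
  58 vs smaller child 42 at index 7, swap → [12, 40, 29, 42, 55, 73, 53, 58, 68]
extract-min #2 returns 12:
  remove root 12; move last element 68 to root → [68, 40, 29, 42, 55, 73, 53, 58]
  68 vs smaller child 29 at index 2, swap → [29, 40, 68, 42, 55, 73, 53, 58]
  68 vs smaller child 53 at index 6, swap → [29, 40, 53, 42, 55, 73, 68, 58]
extract-min #3 returns 29:
  remove root 29; move last element 58 to root → [58, 40, 53, 42, 55, 73, 68]
  58 vs smaller child 40 at index 1, swap → [40, 58, 53, 42, 55, 73, 68]
  58 vs smaller child 42 at index 3, swap → [40, 42, 53, 58, 55, 73, 68]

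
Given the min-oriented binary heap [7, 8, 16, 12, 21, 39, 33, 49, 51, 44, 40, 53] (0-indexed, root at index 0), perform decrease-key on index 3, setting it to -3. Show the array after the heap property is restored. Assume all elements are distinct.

[-3, 7, 16, 8, 21, 39, 33, 49, 51, 44, 40, 53]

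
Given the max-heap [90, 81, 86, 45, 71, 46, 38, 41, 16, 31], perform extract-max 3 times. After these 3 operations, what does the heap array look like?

extract-max #1 returns 90:
  remove root 90; move last element 31 to root → [31, 81, 86, 45, 71, 46, 38, 41, 16]
  31 vs larger child 86 at index 2, swap → [86, 81, 31, 45, 71, 46, 38, 41, 16]
  31 vs larger child 46 at index 5, swap → [86, 81, 46, 45, 71, 31, 38, 41, 16]
extract-max #2 returns 86:
  remove root 86; move last element 16 to root → [16, 81, 46, 45, 71, 31, 38, 41]
  16 vs larger child 81 at index 1, swap → [81, 16, 46, 45, 71, 31, 38, 41]
  16 vs larger child 71 at index 4, swap → [81, 71, 46, 45, 16, 31, 38, 41]
extract-max #3 returns 81:
  remove root 81; move last element 41 to root → [41, 71, 46, 45, 16, 31, 38]
  41 vs larger child 71 at index 1, swap → [71, 41, 46, 45, 16, 31, 38]
  41 vs larger child 45 at index 3, swap → [71, 45, 46, 41, 16, 31, 38]

[71, 45, 46, 41, 16, 31, 38]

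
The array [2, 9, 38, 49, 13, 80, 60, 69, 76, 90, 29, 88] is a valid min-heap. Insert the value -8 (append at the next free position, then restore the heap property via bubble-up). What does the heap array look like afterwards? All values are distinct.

append -8 at index 12 → [2, 9, 38, 49, 13, 80, 60, 69, 76, 90, 29, 88, -8]
-8 < parent 80 at index 5, swap → [2, 9, 38, 49, 13, -8, 60, 69, 76, 90, 29, 88, 80]
-8 < parent 38 at index 2, swap → [2, 9, -8, 49, 13, 38, 60, 69, 76, 90, 29, 88, 80]
-8 < parent 2 at index 0, swap → [-8, 9, 2, 49, 13, 38, 60, 69, 76, 90, 29, 88, 80]

[-8, 9, 2, 49, 13, 38, 60, 69, 76, 90, 29, 88, 80]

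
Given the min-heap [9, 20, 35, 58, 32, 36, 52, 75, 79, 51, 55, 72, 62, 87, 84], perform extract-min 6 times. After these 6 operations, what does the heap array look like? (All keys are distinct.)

[52, 55, 62, 58, 84, 87, 72, 75, 79]

extract-min #1 returns 9:
  remove root 9; move last element 84 to root → [84, 20, 35, 58, 32, 36, 52, 75, 79, 51, 55, 72, 62, 87]
  84 vs smaller child 20 at index 1, swap → [20, 84, 35, 58, 32, 36, 52, 75, 79, 51, 55, 72, 62, 87]
  84 vs smaller child 32 at index 4, swap → [20, 32, 35, 58, 84, 36, 52, 75, 79, 51, 55, 72, 62, 87]
  84 vs smaller child 51 at index 9, swap → [20, 32, 35, 58, 51, 36, 52, 75, 79, 84, 55, 72, 62, 87]
extract-min #2 returns 20:
  remove root 20; move last element 87 to root → [87, 32, 35, 58, 51, 36, 52, 75, 79, 84, 55, 72, 62]
  87 vs smaller child 32 at index 1, swap → [32, 87, 35, 58, 51, 36, 52, 75, 79, 84, 55, 72, 62]
  87 vs smaller child 51 at index 4, swap → [32, 51, 35, 58, 87, 36, 52, 75, 79, 84, 55, 72, 62]
  87 vs smaller child 55 at index 10, swap → [32, 51, 35, 58, 55, 36, 52, 75, 79, 84, 87, 72, 62]
extract-min #3 returns 32:
  remove root 32; move last element 62 to root → [62, 51, 35, 58, 55, 36, 52, 75, 79, 84, 87, 72]
  62 vs smaller child 35 at index 2, swap → [35, 51, 62, 58, 55, 36, 52, 75, 79, 84, 87, 72]
  62 vs smaller child 36 at index 5, swap → [35, 51, 36, 58, 55, 62, 52, 75, 79, 84, 87, 72]
extract-min #4 returns 35:
  remove root 35; move last element 72 to root → [72, 51, 36, 58, 55, 62, 52, 75, 79, 84, 87]
  72 vs smaller child 36 at index 2, swap → [36, 51, 72, 58, 55, 62, 52, 75, 79, 84, 87]
  72 vs smaller child 52 at index 6, swap → [36, 51, 52, 58, 55, 62, 72, 75, 79, 84, 87]
extract-min #5 returns 36:
  remove root 36; move last element 87 to root → [87, 51, 52, 58, 55, 62, 72, 75, 79, 84]
  87 vs smaller child 51 at index 1, swap → [51, 87, 52, 58, 55, 62, 72, 75, 79, 84]
  87 vs smaller child 55 at index 4, swap → [51, 55, 52, 58, 87, 62, 72, 75, 79, 84]
  87 vs only child 84 at index 9, swap → [51, 55, 52, 58, 84, 62, 72, 75, 79, 87]
extract-min #6 returns 51:
  remove root 51; move last element 87 to root → [87, 55, 52, 58, 84, 62, 72, 75, 79]
  87 vs smaller child 52 at index 2, swap → [52, 55, 87, 58, 84, 62, 72, 75, 79]
  87 vs smaller child 62 at index 5, swap → [52, 55, 62, 58, 84, 87, 72, 75, 79]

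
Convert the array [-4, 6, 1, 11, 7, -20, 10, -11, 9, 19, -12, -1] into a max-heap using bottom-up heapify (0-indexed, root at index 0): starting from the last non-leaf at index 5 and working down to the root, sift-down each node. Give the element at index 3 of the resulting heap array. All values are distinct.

sift down from index 5:
  -20 vs only child -1 at index 11, swap → [-4, 6, 1, 11, 7, -1, 10, -11, 9, 19, -12, -20]
sift down from index 4:
  7 vs larger child 19 at index 9, swap → [-4, 6, 1, 11, 19, -1, 10, -11, 9, 7, -12, -20]
sift down from index 3: already satisfies heap property
sift down from index 2:
  1 vs larger child 10 at index 6, swap → [-4, 6, 10, 11, 19, -1, 1, -11, 9, 7, -12, -20]
sift down from index 1:
  6 vs larger child 19 at index 4, swap → [-4, 19, 10, 11, 6, -1, 1, -11, 9, 7, -12, -20]
  6 vs larger child 7 at index 9, swap → [-4, 19, 10, 11, 7, -1, 1, -11, 9, 6, -12, -20]
sift down from index 0:
  -4 vs larger child 19 at index 1, swap → [19, -4, 10, 11, 7, -1, 1, -11, 9, 6, -12, -20]
  -4 vs larger child 11 at index 3, swap → [19, 11, 10, -4, 7, -1, 1, -11, 9, 6, -12, -20]
  -4 vs larger child 9 at index 8, swap → [19, 11, 10, 9, 7, -1, 1, -11, -4, 6, -12, -20]
resulting array: [19, 11, 10, 9, 7, -1, 1, -11, -4, 6, -12, -20]

9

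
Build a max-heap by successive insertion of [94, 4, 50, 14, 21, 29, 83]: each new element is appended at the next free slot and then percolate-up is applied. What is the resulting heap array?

[94, 21, 83, 4, 14, 29, 50]

Insert 94:
  append 94 at index 0 → [94] (no swap needed)
Insert 4:
  append 4 at index 1 → [94, 4] (no swap needed)
Insert 50:
  append 50 at index 2 → [94, 4, 50] (no swap needed)
Insert 14:
  append 14 at index 3 → [94, 4, 50, 14]
  14 > parent 4 at index 1, swap → [94, 14, 50, 4]
Insert 21:
  append 21 at index 4 → [94, 14, 50, 4, 21]
  21 > parent 14 at index 1, swap → [94, 21, 50, 4, 14]
Insert 29:
  append 29 at index 5 → [94, 21, 50, 4, 14, 29] (no swap needed)
Insert 83:
  append 83 at index 6 → [94, 21, 50, 4, 14, 29, 83]
  83 > parent 50 at index 2, swap → [94, 21, 83, 4, 14, 29, 50]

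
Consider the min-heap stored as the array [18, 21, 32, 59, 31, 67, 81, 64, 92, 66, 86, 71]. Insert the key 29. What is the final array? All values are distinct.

[18, 21, 29, 59, 31, 32, 81, 64, 92, 66, 86, 71, 67]

append 29 at index 12 → [18, 21, 32, 59, 31, 67, 81, 64, 92, 66, 86, 71, 29]
29 < parent 67 at index 5, swap → [18, 21, 32, 59, 31, 29, 81, 64, 92, 66, 86, 71, 67]
29 < parent 32 at index 2, swap → [18, 21, 29, 59, 31, 32, 81, 64, 92, 66, 86, 71, 67]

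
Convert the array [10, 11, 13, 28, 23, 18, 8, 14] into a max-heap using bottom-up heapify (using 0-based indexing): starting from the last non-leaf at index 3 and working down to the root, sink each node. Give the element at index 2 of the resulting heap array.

18

sift down from index 3: already satisfies heap property
sift down from index 2:
  13 vs larger child 18 at index 5, swap → [10, 11, 18, 28, 23, 13, 8, 14]
sift down from index 1:
  11 vs larger child 28 at index 3, swap → [10, 28, 18, 11, 23, 13, 8, 14]
  11 vs only child 14 at index 7, swap → [10, 28, 18, 14, 23, 13, 8, 11]
sift down from index 0:
  10 vs larger child 28 at index 1, swap → [28, 10, 18, 14, 23, 13, 8, 11]
  10 vs larger child 23 at index 4, swap → [28, 23, 18, 14, 10, 13, 8, 11]
resulting array: [28, 23, 18, 14, 10, 13, 8, 11]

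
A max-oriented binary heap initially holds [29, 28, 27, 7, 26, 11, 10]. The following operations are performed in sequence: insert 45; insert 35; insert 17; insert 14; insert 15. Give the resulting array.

insert 45:
  append 45 at index 7 → [29, 28, 27, 7, 26, 11, 10, 45]
  45 > parent 7 at index 3, swap → [29, 28, 27, 45, 26, 11, 10, 7]
  45 > parent 28 at index 1, swap → [29, 45, 27, 28, 26, 11, 10, 7]
  45 > parent 29 at index 0, swap → [45, 29, 27, 28, 26, 11, 10, 7]
insert 35:
  append 35 at index 8 → [45, 29, 27, 28, 26, 11, 10, 7, 35]
  35 > parent 28 at index 3, swap → [45, 29, 27, 35, 26, 11, 10, 7, 28]
  35 > parent 29 at index 1, swap → [45, 35, 27, 29, 26, 11, 10, 7, 28]
insert 17:
  append 17 at index 9 → [45, 35, 27, 29, 26, 11, 10, 7, 28, 17] (no swap needed)
insert 14:
  append 14 at index 10 → [45, 35, 27, 29, 26, 11, 10, 7, 28, 17, 14] (no swap needed)
insert 15:
  append 15 at index 11 → [45, 35, 27, 29, 26, 11, 10, 7, 28, 17, 14, 15]
  15 > parent 11 at index 5, swap → [45, 35, 27, 29, 26, 15, 10, 7, 28, 17, 14, 11]

[45, 35, 27, 29, 26, 15, 10, 7, 28, 17, 14, 11]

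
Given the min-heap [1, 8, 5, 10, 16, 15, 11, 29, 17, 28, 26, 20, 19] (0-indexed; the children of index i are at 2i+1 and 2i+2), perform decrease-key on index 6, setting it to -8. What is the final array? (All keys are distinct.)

[-8, 8, 1, 10, 16, 15, 5, 29, 17, 28, 26, 20, 19]

set index 6 from 11 to -8 → [1, 8, 5, 10, 16, 15, -8, 29, 17, 28, 26, 20, 19]
-8 < parent 5 at index 2, swap → [1, 8, -8, 10, 16, 15, 5, 29, 17, 28, 26, 20, 19]
-8 < parent 1 at index 0, swap → [-8, 8, 1, 10, 16, 15, 5, 29, 17, 28, 26, 20, 19]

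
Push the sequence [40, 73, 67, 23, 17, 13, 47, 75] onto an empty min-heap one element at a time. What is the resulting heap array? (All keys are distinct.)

Insert 40:
  append 40 at index 0 → [40] (no swap needed)
Insert 73:
  append 73 at index 1 → [40, 73] (no swap needed)
Insert 67:
  append 67 at index 2 → [40, 73, 67] (no swap needed)
Insert 23:
  append 23 at index 3 → [40, 73, 67, 23]
  23 < parent 73 at index 1, swap → [40, 23, 67, 73]
  23 < parent 40 at index 0, swap → [23, 40, 67, 73]
Insert 17:
  append 17 at index 4 → [23, 40, 67, 73, 17]
  17 < parent 40 at index 1, swap → [23, 17, 67, 73, 40]
  17 < parent 23 at index 0, swap → [17, 23, 67, 73, 40]
Insert 13:
  append 13 at index 5 → [17, 23, 67, 73, 40, 13]
  13 < parent 67 at index 2, swap → [17, 23, 13, 73, 40, 67]
  13 < parent 17 at index 0, swap → [13, 23, 17, 73, 40, 67]
Insert 47:
  append 47 at index 6 → [13, 23, 17, 73, 40, 67, 47] (no swap needed)
Insert 75:
  append 75 at index 7 → [13, 23, 17, 73, 40, 67, 47, 75] (no swap needed)

[13, 23, 17, 73, 40, 67, 47, 75]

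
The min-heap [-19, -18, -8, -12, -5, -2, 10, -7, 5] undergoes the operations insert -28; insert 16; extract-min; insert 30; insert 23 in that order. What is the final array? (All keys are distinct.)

[-19, -18, -8, -12, -5, -2, 10, -7, 5, 16, 30, 23]

insert -28:
  append -28 at index 9 → [-19, -18, -8, -12, -5, -2, 10, -7, 5, -28]
  -28 < parent -5 at index 4, swap → [-19, -18, -8, -12, -28, -2, 10, -7, 5, -5]
  -28 < parent -18 at index 1, swap → [-19, -28, -8, -12, -18, -2, 10, -7, 5, -5]
  -28 < parent -19 at index 0, swap → [-28, -19, -8, -12, -18, -2, 10, -7, 5, -5]
insert 16:
  append 16 at index 10 → [-28, -19, -8, -12, -18, -2, 10, -7, 5, -5, 16] (no swap needed)
extract-min → returns -28:
  remove root -28; move last element 16 to root → [16, -19, -8, -12, -18, -2, 10, -7, 5, -5]
  16 vs smaller child -19 at index 1, swap → [-19, 16, -8, -12, -18, -2, 10, -7, 5, -5]
  16 vs smaller child -18 at index 4, swap → [-19, -18, -8, -12, 16, -2, 10, -7, 5, -5]
  16 vs only child -5 at index 9, swap → [-19, -18, -8, -12, -5, -2, 10, -7, 5, 16]
insert 30:
  append 30 at index 10 → [-19, -18, -8, -12, -5, -2, 10, -7, 5, 16, 30] (no swap needed)
insert 23:
  append 23 at index 11 → [-19, -18, -8, -12, -5, -2, 10, -7, 5, 16, 30, 23] (no swap needed)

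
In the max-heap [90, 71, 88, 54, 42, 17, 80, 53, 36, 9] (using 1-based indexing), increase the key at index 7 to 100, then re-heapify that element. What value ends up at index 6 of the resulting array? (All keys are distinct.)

17

set index 7 from 80 to 100 → [90, 71, 88, 54, 42, 17, 100, 53, 36, 9]
100 > parent 88 at index 3, swap → [90, 71, 100, 54, 42, 17, 88, 53, 36, 9]
100 > parent 90 at index 1, swap → [100, 71, 90, 54, 42, 17, 88, 53, 36, 9]
resulting array: [100, 71, 90, 54, 42, 17, 88, 53, 36, 9]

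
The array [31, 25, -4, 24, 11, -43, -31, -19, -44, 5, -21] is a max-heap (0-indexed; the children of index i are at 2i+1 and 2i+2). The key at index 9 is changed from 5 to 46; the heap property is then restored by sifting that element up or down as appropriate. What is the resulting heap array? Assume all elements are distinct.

[46, 31, -4, 24, 25, -43, -31, -19, -44, 11, -21]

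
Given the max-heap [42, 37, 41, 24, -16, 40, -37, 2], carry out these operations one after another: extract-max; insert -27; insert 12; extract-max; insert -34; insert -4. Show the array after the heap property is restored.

[40, 37, 12, 24, -4, 2, -37, -27, -34, -16]

extract-max → returns 42:
  remove root 42; move last element 2 to root → [2, 37, 41, 24, -16, 40, -37]
  2 vs larger child 41 at index 2, swap → [41, 37, 2, 24, -16, 40, -37]
  2 vs larger child 40 at index 5, swap → [41, 37, 40, 24, -16, 2, -37]
insert -27:
  append -27 at index 7 → [41, 37, 40, 24, -16, 2, -37, -27] (no swap needed)
insert 12:
  append 12 at index 8 → [41, 37, 40, 24, -16, 2, -37, -27, 12] (no swap needed)
extract-max → returns 41:
  remove root 41; move last element 12 to root → [12, 37, 40, 24, -16, 2, -37, -27]
  12 vs larger child 40 at index 2, swap → [40, 37, 12, 24, -16, 2, -37, -27]
insert -34:
  append -34 at index 8 → [40, 37, 12, 24, -16, 2, -37, -27, -34] (no swap needed)
insert -4:
  append -4 at index 9 → [40, 37, 12, 24, -16, 2, -37, -27, -34, -4]
  -4 > parent -16 at index 4, swap → [40, 37, 12, 24, -4, 2, -37, -27, -34, -16]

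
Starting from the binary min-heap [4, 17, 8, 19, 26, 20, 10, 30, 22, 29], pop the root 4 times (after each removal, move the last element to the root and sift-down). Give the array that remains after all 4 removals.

extract-min #1 returns 4:
  remove root 4; move last element 29 to root → [29, 17, 8, 19, 26, 20, 10, 30, 22]
  29 vs smaller child 8 at index 2, swap → [8, 17, 29, 19, 26, 20, 10, 30, 22]
  29 vs smaller child 10 at index 6, swap → [8, 17, 10, 19, 26, 20, 29, 30, 22]
extract-min #2 returns 8:
  remove root 8; move last element 22 to root → [22, 17, 10, 19, 26, 20, 29, 30]
  22 vs smaller child 10 at index 2, swap → [10, 17, 22, 19, 26, 20, 29, 30]
  22 vs smaller child 20 at index 5, swap → [10, 17, 20, 19, 26, 22, 29, 30]
extract-min #3 returns 10:
  remove root 10; move last element 30 to root → [30, 17, 20, 19, 26, 22, 29]
  30 vs smaller child 17 at index 1, swap → [17, 30, 20, 19, 26, 22, 29]
  30 vs smaller child 19 at index 3, swap → [17, 19, 20, 30, 26, 22, 29]
extract-min #4 returns 17:
  remove root 17; move last element 29 to root → [29, 19, 20, 30, 26, 22]
  29 vs smaller child 19 at index 1, swap → [19, 29, 20, 30, 26, 22]
  29 vs smaller child 26 at index 4, swap → [19, 26, 20, 30, 29, 22]

[19, 26, 20, 30, 29, 22]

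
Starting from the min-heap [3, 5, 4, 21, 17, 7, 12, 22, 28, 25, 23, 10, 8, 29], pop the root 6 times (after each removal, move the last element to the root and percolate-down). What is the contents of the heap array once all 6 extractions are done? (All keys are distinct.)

extract-min #1 returns 3:
  remove root 3; move last element 29 to root → [29, 5, 4, 21, 17, 7, 12, 22, 28, 25, 23, 10, 8]
  29 vs smaller child 4 at index 2, swap → [4, 5, 29, 21, 17, 7, 12, 22, 28, 25, 23, 10, 8]
  29 vs smaller child 7 at index 5, swap → [4, 5, 7, 21, 17, 29, 12, 22, 28, 25, 23, 10, 8]
  29 vs smaller child 8 at index 12, swap → [4, 5, 7, 21, 17, 8, 12, 22, 28, 25, 23, 10, 29]
extract-min #2 returns 4:
  remove root 4; move last element 29 to root → [29, 5, 7, 21, 17, 8, 12, 22, 28, 25, 23, 10]
  29 vs smaller child 5 at index 1, swap → [5, 29, 7, 21, 17, 8, 12, 22, 28, 25, 23, 10]
  29 vs smaller child 17 at index 4, swap → [5, 17, 7, 21, 29, 8, 12, 22, 28, 25, 23, 10]
  29 vs smaller child 23 at index 10, swap → [5, 17, 7, 21, 23, 8, 12, 22, 28, 25, 29, 10]
extract-min #3 returns 5:
  remove root 5; move last element 10 to root → [10, 17, 7, 21, 23, 8, 12, 22, 28, 25, 29]
  10 vs smaller child 7 at index 2, swap → [7, 17, 10, 21, 23, 8, 12, 22, 28, 25, 29]
  10 vs smaller child 8 at index 5, swap → [7, 17, 8, 21, 23, 10, 12, 22, 28, 25, 29]
extract-min #4 returns 7:
  remove root 7; move last element 29 to root → [29, 17, 8, 21, 23, 10, 12, 22, 28, 25]
  29 vs smaller child 8 at index 2, swap → [8, 17, 29, 21, 23, 10, 12, 22, 28, 25]
  29 vs smaller child 10 at index 5, swap → [8, 17, 10, 21, 23, 29, 12, 22, 28, 25]
extract-min #5 returns 8:
  remove root 8; move last element 25 to root → [25, 17, 10, 21, 23, 29, 12, 22, 28]
  25 vs smaller child 10 at index 2, swap → [10, 17, 25, 21, 23, 29, 12, 22, 28]
  25 vs smaller child 12 at index 6, swap → [10, 17, 12, 21, 23, 29, 25, 22, 28]
extract-min #6 returns 10:
  remove root 10; move last element 28 to root → [28, 17, 12, 21, 23, 29, 25, 22]
  28 vs smaller child 12 at index 2, swap → [12, 17, 28, 21, 23, 29, 25, 22]
  28 vs smaller child 25 at index 6, swap → [12, 17, 25, 21, 23, 29, 28, 22]

[12, 17, 25, 21, 23, 29, 28, 22]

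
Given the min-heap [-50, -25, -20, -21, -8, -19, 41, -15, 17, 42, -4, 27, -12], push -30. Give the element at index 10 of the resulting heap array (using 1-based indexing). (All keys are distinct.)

42

append -30 at index 14 → [-50, -25, -20, -21, -8, -19, 41, -15, 17, 42, -4, 27, -12, -30]
-30 < parent 41 at index 7, swap → [-50, -25, -20, -21, -8, -19, -30, -15, 17, 42, -4, 27, -12, 41]
-30 < parent -20 at index 3, swap → [-50, -25, -30, -21, -8, -19, -20, -15, 17, 42, -4, 27, -12, 41]
resulting array: [-50, -25, -30, -21, -8, -19, -20, -15, 17, 42, -4, 27, -12, 41]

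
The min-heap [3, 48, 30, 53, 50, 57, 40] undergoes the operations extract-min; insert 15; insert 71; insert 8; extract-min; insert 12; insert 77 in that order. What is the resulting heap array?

extract-min → returns 3:
  remove root 3; move last element 40 to root → [40, 48, 30, 53, 50, 57]
  40 vs smaller child 30 at index 2, swap → [30, 48, 40, 53, 50, 57]
insert 15:
  append 15 at index 6 → [30, 48, 40, 53, 50, 57, 15]
  15 < parent 40 at index 2, swap → [30, 48, 15, 53, 50, 57, 40]
  15 < parent 30 at index 0, swap → [15, 48, 30, 53, 50, 57, 40]
insert 71:
  append 71 at index 7 → [15, 48, 30, 53, 50, 57, 40, 71] (no swap needed)
insert 8:
  append 8 at index 8 → [15, 48, 30, 53, 50, 57, 40, 71, 8]
  8 < parent 53 at index 3, swap → [15, 48, 30, 8, 50, 57, 40, 71, 53]
  8 < parent 48 at index 1, swap → [15, 8, 30, 48, 50, 57, 40, 71, 53]
  8 < parent 15 at index 0, swap → [8, 15, 30, 48, 50, 57, 40, 71, 53]
extract-min → returns 8:
  remove root 8; move last element 53 to root → [53, 15, 30, 48, 50, 57, 40, 71]
  53 vs smaller child 15 at index 1, swap → [15, 53, 30, 48, 50, 57, 40, 71]
  53 vs smaller child 48 at index 3, swap → [15, 48, 30, 53, 50, 57, 40, 71]
insert 12:
  append 12 at index 8 → [15, 48, 30, 53, 50, 57, 40, 71, 12]
  12 < parent 53 at index 3, swap → [15, 48, 30, 12, 50, 57, 40, 71, 53]
  12 < parent 48 at index 1, swap → [15, 12, 30, 48, 50, 57, 40, 71, 53]
  12 < parent 15 at index 0, swap → [12, 15, 30, 48, 50, 57, 40, 71, 53]
insert 77:
  append 77 at index 9 → [12, 15, 30, 48, 50, 57, 40, 71, 53, 77] (no swap needed)

[12, 15, 30, 48, 50, 57, 40, 71, 53, 77]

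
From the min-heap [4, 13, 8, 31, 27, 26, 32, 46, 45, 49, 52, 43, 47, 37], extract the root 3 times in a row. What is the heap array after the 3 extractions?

extract-min #1 returns 4:
  remove root 4; move last element 37 to root → [37, 13, 8, 31, 27, 26, 32, 46, 45, 49, 52, 43, 47]
  37 vs smaller child 8 at index 2, swap → [8, 13, 37, 31, 27, 26, 32, 46, 45, 49, 52, 43, 47]
  37 vs smaller child 26 at index 5, swap → [8, 13, 26, 31, 27, 37, 32, 46, 45, 49, 52, 43, 47]
extract-min #2 returns 8:
  remove root 8; move last element 47 to root → [47, 13, 26, 31, 27, 37, 32, 46, 45, 49, 52, 43]
  47 vs smaller child 13 at index 1, swap → [13, 47, 26, 31, 27, 37, 32, 46, 45, 49, 52, 43]
  47 vs smaller child 27 at index 4, swap → [13, 27, 26, 31, 47, 37, 32, 46, 45, 49, 52, 43]
extract-min #3 returns 13:
  remove root 13; move last element 43 to root → [43, 27, 26, 31, 47, 37, 32, 46, 45, 49, 52]
  43 vs smaller child 26 at index 2, swap → [26, 27, 43, 31, 47, 37, 32, 46, 45, 49, 52]
  43 vs smaller child 32 at index 6, swap → [26, 27, 32, 31, 47, 37, 43, 46, 45, 49, 52]

[26, 27, 32, 31, 47, 37, 43, 46, 45, 49, 52]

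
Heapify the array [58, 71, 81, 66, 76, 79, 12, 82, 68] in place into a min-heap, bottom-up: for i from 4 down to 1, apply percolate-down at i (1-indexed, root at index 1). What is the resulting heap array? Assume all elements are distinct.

sift down from index 4: already satisfies heap property
sift down from index 3:
  81 vs smaller child 12 at index 7, swap → [58, 71, 12, 66, 76, 79, 81, 82, 68]
sift down from index 2:
  71 vs smaller child 66 at index 4, swap → [58, 66, 12, 71, 76, 79, 81, 82, 68]
  71 vs smaller child 68 at index 9, swap → [58, 66, 12, 68, 76, 79, 81, 82, 71]
sift down from index 1:
  58 vs smaller child 12 at index 3, swap → [12, 66, 58, 68, 76, 79, 81, 82, 71]

[12, 66, 58, 68, 76, 79, 81, 82, 71]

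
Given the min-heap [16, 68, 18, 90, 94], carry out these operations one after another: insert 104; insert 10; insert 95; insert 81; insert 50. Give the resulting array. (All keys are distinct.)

insert 104:
  append 104 at index 5 → [16, 68, 18, 90, 94, 104] (no swap needed)
insert 10:
  append 10 at index 6 → [16, 68, 18, 90, 94, 104, 10]
  10 < parent 18 at index 2, swap → [16, 68, 10, 90, 94, 104, 18]
  10 < parent 16 at index 0, swap → [10, 68, 16, 90, 94, 104, 18]
insert 95:
  append 95 at index 7 → [10, 68, 16, 90, 94, 104, 18, 95] (no swap needed)
insert 81:
  append 81 at index 8 → [10, 68, 16, 90, 94, 104, 18, 95, 81]
  81 < parent 90 at index 3, swap → [10, 68, 16, 81, 94, 104, 18, 95, 90]
insert 50:
  append 50 at index 9 → [10, 68, 16, 81, 94, 104, 18, 95, 90, 50]
  50 < parent 94 at index 4, swap → [10, 68, 16, 81, 50, 104, 18, 95, 90, 94]
  50 < parent 68 at index 1, swap → [10, 50, 16, 81, 68, 104, 18, 95, 90, 94]

[10, 50, 16, 81, 68, 104, 18, 95, 90, 94]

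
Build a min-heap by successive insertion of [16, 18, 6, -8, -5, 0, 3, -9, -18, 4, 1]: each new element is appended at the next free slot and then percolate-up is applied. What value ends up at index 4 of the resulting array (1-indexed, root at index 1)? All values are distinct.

-8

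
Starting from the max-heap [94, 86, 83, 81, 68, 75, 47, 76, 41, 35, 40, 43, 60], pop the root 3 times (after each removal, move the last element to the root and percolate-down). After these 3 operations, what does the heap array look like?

extract-max #1 returns 94:
  remove root 94; move last element 60 to root → [60, 86, 83, 81, 68, 75, 47, 76, 41, 35, 40, 43]
  60 vs larger child 86 at index 1, swap → [86, 60, 83, 81, 68, 75, 47, 76, 41, 35, 40, 43]
  60 vs larger child 81 at index 3, swap → [86, 81, 83, 60, 68, 75, 47, 76, 41, 35, 40, 43]
  60 vs larger child 76 at index 7, swap → [86, 81, 83, 76, 68, 75, 47, 60, 41, 35, 40, 43]
extract-max #2 returns 86:
  remove root 86; move last element 43 to root → [43, 81, 83, 76, 68, 75, 47, 60, 41, 35, 40]
  43 vs larger child 83 at index 2, swap → [83, 81, 43, 76, 68, 75, 47, 60, 41, 35, 40]
  43 vs larger child 75 at index 5, swap → [83, 81, 75, 76, 68, 43, 47, 60, 41, 35, 40]
extract-max #3 returns 83:
  remove root 83; move last element 40 to root → [40, 81, 75, 76, 68, 43, 47, 60, 41, 35]
  40 vs larger child 81 at index 1, swap → [81, 40, 75, 76, 68, 43, 47, 60, 41, 35]
  40 vs larger child 76 at index 3, swap → [81, 76, 75, 40, 68, 43, 47, 60, 41, 35]
  40 vs larger child 60 at index 7, swap → [81, 76, 75, 60, 68, 43, 47, 40, 41, 35]

[81, 76, 75, 60, 68, 43, 47, 40, 41, 35]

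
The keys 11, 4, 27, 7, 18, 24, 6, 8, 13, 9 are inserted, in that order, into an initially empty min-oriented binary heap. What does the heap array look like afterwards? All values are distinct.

Insert 11:
  append 11 at index 0 → [11] (no swap needed)
Insert 4:
  append 4 at index 1 → [11, 4]
  4 < parent 11 at index 0, swap → [4, 11]
Insert 27:
  append 27 at index 2 → [4, 11, 27] (no swap needed)
Insert 7:
  append 7 at index 3 → [4, 11, 27, 7]
  7 < parent 11 at index 1, swap → [4, 7, 27, 11]
Insert 18:
  append 18 at index 4 → [4, 7, 27, 11, 18] (no swap needed)
Insert 24:
  append 24 at index 5 → [4, 7, 27, 11, 18, 24]
  24 < parent 27 at index 2, swap → [4, 7, 24, 11, 18, 27]
Insert 6:
  append 6 at index 6 → [4, 7, 24, 11, 18, 27, 6]
  6 < parent 24 at index 2, swap → [4, 7, 6, 11, 18, 27, 24]
Insert 8:
  append 8 at index 7 → [4, 7, 6, 11, 18, 27, 24, 8]
  8 < parent 11 at index 3, swap → [4, 7, 6, 8, 18, 27, 24, 11]
Insert 13:
  append 13 at index 8 → [4, 7, 6, 8, 18, 27, 24, 11, 13] (no swap needed)
Insert 9:
  append 9 at index 9 → [4, 7, 6, 8, 18, 27, 24, 11, 13, 9]
  9 < parent 18 at index 4, swap → [4, 7, 6, 8, 9, 27, 24, 11, 13, 18]

[4, 7, 6, 8, 9, 27, 24, 11, 13, 18]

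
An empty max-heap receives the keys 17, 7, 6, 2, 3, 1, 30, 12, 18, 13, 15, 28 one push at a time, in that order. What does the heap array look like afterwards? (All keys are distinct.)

[30, 18, 28, 12, 15, 17, 6, 2, 7, 3, 13, 1]

Insert 17:
  append 17 at index 0 → [17] (no swap needed)
Insert 7:
  append 7 at index 1 → [17, 7] (no swap needed)
Insert 6:
  append 6 at index 2 → [17, 7, 6] (no swap needed)
Insert 2:
  append 2 at index 3 → [17, 7, 6, 2] (no swap needed)
Insert 3:
  append 3 at index 4 → [17, 7, 6, 2, 3] (no swap needed)
Insert 1:
  append 1 at index 5 → [17, 7, 6, 2, 3, 1] (no swap needed)
Insert 30:
  append 30 at index 6 → [17, 7, 6, 2, 3, 1, 30]
  30 > parent 6 at index 2, swap → [17, 7, 30, 2, 3, 1, 6]
  30 > parent 17 at index 0, swap → [30, 7, 17, 2, 3, 1, 6]
Insert 12:
  append 12 at index 7 → [30, 7, 17, 2, 3, 1, 6, 12]
  12 > parent 2 at index 3, swap → [30, 7, 17, 12, 3, 1, 6, 2]
  12 > parent 7 at index 1, swap → [30, 12, 17, 7, 3, 1, 6, 2]
Insert 18:
  append 18 at index 8 → [30, 12, 17, 7, 3, 1, 6, 2, 18]
  18 > parent 7 at index 3, swap → [30, 12, 17, 18, 3, 1, 6, 2, 7]
  18 > parent 12 at index 1, swap → [30, 18, 17, 12, 3, 1, 6, 2, 7]
Insert 13:
  append 13 at index 9 → [30, 18, 17, 12, 3, 1, 6, 2, 7, 13]
  13 > parent 3 at index 4, swap → [30, 18, 17, 12, 13, 1, 6, 2, 7, 3]
Insert 15:
  append 15 at index 10 → [30, 18, 17, 12, 13, 1, 6, 2, 7, 3, 15]
  15 > parent 13 at index 4, swap → [30, 18, 17, 12, 15, 1, 6, 2, 7, 3, 13]
Insert 28:
  append 28 at index 11 → [30, 18, 17, 12, 15, 1, 6, 2, 7, 3, 13, 28]
  28 > parent 1 at index 5, swap → [30, 18, 17, 12, 15, 28, 6, 2, 7, 3, 13, 1]
  28 > parent 17 at index 2, swap → [30, 18, 28, 12, 15, 17, 6, 2, 7, 3, 13, 1]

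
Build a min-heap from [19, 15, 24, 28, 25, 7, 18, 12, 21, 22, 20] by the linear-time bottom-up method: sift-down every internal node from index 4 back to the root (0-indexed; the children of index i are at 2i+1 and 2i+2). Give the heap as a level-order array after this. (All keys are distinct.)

sift down from index 4:
  25 vs smaller child 20 at index 10, swap → [19, 15, 24, 28, 20, 7, 18, 12, 21, 22, 25]
sift down from index 3:
  28 vs smaller child 12 at index 7, swap → [19, 15, 24, 12, 20, 7, 18, 28, 21, 22, 25]
sift down from index 2:
  24 vs smaller child 7 at index 5, swap → [19, 15, 7, 12, 20, 24, 18, 28, 21, 22, 25]
sift down from index 1:
  15 vs smaller child 12 at index 3, swap → [19, 12, 7, 15, 20, 24, 18, 28, 21, 22, 25]
sift down from index 0:
  19 vs smaller child 7 at index 2, swap → [7, 12, 19, 15, 20, 24, 18, 28, 21, 22, 25]
  19 vs smaller child 18 at index 6, swap → [7, 12, 18, 15, 20, 24, 19, 28, 21, 22, 25]

[7, 12, 18, 15, 20, 24, 19, 28, 21, 22, 25]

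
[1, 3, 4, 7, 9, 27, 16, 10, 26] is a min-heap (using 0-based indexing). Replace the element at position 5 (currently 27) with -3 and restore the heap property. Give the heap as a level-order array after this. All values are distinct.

[-3, 3, 1, 7, 9, 4, 16, 10, 26]

set index 5 from 27 to -3 → [1, 3, 4, 7, 9, -3, 16, 10, 26]
-3 < parent 4 at index 2, swap → [1, 3, -3, 7, 9, 4, 16, 10, 26]
-3 < parent 1 at index 0, swap → [-3, 3, 1, 7, 9, 4, 16, 10, 26]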